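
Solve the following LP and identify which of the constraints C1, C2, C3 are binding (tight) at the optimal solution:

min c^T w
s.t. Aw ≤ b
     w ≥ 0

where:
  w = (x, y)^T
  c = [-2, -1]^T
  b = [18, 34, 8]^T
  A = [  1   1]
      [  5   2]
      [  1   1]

At x = 6, y = 2, compute slack b - a·x for each constraint:
  C1: 18 − 8 = 10  (slack)
  C2: 34 − 34 = 0  (binding)
  C3: 8 − 8 = 0  (binding)

Optimal: x = 6, y = 2
Binding: C2, C3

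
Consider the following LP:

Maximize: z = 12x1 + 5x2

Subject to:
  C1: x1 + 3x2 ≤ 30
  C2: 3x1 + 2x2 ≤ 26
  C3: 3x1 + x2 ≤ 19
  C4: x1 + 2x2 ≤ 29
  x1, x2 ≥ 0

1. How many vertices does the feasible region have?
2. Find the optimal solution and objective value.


1. 5
2. x1 = 4, x2 = 7, z = 83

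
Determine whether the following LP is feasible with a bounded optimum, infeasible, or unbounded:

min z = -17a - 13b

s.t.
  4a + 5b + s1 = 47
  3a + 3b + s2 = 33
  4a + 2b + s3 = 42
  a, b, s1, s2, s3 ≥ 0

Feasible with a bounded optimal solution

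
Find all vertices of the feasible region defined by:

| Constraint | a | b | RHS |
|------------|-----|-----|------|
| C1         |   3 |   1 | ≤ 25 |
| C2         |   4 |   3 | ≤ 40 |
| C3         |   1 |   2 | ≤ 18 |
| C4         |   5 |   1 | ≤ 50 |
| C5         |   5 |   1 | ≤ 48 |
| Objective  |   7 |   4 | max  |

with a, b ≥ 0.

(0, 0), (8.333, 0), (7, 4), (5.2, 6.4), (0, 9)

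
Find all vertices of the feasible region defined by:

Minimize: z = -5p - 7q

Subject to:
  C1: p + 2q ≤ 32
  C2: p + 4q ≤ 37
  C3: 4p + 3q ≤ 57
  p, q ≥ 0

(0, 0), (14.25, 0), (9, 7), (0, 9.25)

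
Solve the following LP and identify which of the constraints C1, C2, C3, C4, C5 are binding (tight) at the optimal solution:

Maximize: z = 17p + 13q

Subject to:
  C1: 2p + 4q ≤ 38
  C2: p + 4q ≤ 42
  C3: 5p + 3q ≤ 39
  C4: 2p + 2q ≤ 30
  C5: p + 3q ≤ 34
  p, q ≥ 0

At p = 3, q = 8, compute slack b - a·x for each constraint:
  C1: 38 − 38 = 0  (binding)
  C2: 42 − 35 = 7  (slack)
  C3: 39 − 39 = 0  (binding)
  C4: 30 − 22 = 8  (slack)
  C5: 34 − 27 = 7  (slack)

Optimal: p = 3, q = 8
Binding: C1, C3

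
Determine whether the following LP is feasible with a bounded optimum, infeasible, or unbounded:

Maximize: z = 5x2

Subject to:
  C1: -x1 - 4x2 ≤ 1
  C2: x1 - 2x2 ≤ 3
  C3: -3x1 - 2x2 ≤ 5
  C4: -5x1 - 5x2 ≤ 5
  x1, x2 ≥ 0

Unbounded (objective can increase without bound)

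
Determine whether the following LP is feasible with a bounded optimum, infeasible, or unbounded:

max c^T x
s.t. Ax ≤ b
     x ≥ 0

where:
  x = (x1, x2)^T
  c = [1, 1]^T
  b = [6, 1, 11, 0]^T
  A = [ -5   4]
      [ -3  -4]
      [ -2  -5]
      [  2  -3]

Unbounded (objective can increase without bound)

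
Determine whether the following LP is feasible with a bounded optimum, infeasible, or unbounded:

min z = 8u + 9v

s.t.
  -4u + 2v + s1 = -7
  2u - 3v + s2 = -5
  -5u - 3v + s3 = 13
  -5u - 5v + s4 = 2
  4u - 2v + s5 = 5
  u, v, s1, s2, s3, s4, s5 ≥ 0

Infeasible (no feasible solution exists)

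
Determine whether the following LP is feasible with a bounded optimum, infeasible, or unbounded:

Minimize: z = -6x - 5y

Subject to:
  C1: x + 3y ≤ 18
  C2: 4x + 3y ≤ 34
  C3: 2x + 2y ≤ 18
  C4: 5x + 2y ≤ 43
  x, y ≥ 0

Feasible with a bounded optimal solution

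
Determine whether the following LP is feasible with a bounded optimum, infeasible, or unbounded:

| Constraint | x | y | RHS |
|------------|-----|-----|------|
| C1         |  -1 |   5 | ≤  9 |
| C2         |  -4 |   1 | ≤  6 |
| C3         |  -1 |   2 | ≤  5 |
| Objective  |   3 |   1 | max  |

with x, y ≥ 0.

Unbounded (objective can increase without bound)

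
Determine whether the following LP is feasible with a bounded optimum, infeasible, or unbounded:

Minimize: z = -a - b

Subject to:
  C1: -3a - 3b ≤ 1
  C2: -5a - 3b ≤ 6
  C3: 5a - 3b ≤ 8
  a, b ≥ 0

Unbounded (objective can decrease without bound)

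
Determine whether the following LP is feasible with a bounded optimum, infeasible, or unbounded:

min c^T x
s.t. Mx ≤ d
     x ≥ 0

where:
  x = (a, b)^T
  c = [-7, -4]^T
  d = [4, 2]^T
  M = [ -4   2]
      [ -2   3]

Unbounded (objective can decrease without bound)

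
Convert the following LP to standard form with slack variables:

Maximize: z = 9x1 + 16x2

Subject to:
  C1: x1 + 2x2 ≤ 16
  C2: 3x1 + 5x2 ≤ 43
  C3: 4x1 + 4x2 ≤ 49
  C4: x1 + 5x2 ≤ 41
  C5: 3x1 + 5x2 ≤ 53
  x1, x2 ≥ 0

max z = 9x1 + 16x2

s.t.
  x1 + 2x2 + s1 = 16
  3x1 + 5x2 + s2 = 43
  4x1 + 4x2 + s3 = 49
  x1 + 5x2 + s4 = 41
  3x1 + 5x2 + s5 = 53
  x1, x2, s1, s2, s3, s4, s5 ≥ 0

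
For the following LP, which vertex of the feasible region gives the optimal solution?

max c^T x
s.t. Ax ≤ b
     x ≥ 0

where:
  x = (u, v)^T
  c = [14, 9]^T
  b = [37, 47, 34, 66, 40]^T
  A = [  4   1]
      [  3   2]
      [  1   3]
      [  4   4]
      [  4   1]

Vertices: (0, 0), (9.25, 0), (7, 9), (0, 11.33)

Evaluate the objective at each vertex of the feasible region:
  z(0, 0) = 0
  z(9.25, 0) = 129.5
  z(7, 9) = 179  ←
  z(0, 11.33) = 102
The maximum is at u = 7, v = 9.

(7, 9)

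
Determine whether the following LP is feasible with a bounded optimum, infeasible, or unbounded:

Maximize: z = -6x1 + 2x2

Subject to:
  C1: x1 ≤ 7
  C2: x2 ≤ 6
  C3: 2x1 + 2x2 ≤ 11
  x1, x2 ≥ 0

Feasible with a bounded optimal solution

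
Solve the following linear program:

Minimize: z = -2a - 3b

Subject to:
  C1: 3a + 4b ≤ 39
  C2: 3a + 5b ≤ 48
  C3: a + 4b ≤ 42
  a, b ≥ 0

Evaluate the objective at each vertex of the feasible region:
  z(0, 0) = 0
  z(13, 0) = -26
  z(1, 9) = -29  ←
  z(0, 9.6) = -28.8
The minimum is at a = 1, b = 9.

a = 1, b = 9, z = -29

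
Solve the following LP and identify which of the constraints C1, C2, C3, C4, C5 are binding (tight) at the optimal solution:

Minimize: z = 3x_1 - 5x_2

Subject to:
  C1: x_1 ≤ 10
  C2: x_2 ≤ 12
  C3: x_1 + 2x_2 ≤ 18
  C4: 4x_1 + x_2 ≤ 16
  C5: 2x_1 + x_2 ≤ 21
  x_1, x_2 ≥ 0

At x_1 = 0, x_2 = 9, compute slack b - a·x for each constraint:
  C1: 10 − 0 = 10  (slack)
  C2: 12 − 9 = 3  (slack)
  C3: 18 − 18 = 0  (binding)
  C4: 16 − 9 = 7  (slack)
  C5: 21 − 9 = 12  (slack)

Optimal: x_1 = 0, x_2 = 9
Binding: C3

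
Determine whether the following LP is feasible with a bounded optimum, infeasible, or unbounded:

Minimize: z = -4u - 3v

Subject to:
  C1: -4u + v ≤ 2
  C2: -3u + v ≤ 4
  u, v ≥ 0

Unbounded (objective can decrease without bound)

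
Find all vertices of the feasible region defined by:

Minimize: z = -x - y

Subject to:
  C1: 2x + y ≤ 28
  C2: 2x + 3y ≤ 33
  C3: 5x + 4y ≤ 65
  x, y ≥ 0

(0, 0), (13, 0), (9, 5), (0, 11)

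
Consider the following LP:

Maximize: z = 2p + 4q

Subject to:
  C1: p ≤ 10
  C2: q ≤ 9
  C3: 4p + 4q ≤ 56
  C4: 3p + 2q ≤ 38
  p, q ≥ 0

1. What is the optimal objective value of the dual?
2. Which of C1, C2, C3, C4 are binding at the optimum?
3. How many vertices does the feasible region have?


1. 46
2. C2, C3
3. 5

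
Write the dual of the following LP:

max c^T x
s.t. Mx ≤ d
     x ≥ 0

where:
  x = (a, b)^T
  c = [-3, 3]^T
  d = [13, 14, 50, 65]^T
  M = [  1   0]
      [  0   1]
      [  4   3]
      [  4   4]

Primal max cᵀx s.t. Ax ≤ b, x ≥ 0  →  Dual min bᵀy s.t. Aᵀy ≥ c, y ≥ 0.

Minimize: z = 13y1 + 14y2 + 50y3 + 65y4

Subject to:
  y1 + 4y3 + 4y4 ≥ -3
  y2 + 3y3 + 4y4 ≥ 3
  y1, y2, y3, y4 ≥ 0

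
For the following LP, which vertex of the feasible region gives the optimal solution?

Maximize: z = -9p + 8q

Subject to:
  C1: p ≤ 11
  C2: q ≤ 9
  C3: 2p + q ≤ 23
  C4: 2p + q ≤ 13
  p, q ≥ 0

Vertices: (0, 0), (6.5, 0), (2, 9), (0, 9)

Evaluate the objective at each vertex of the feasible region:
  z(0, 0) = 0
  z(6.5, 0) = -58.5
  z(2, 9) = 54
  z(0, 9) = 72  ←
The maximum is at p = 0, q = 9.

(0, 9)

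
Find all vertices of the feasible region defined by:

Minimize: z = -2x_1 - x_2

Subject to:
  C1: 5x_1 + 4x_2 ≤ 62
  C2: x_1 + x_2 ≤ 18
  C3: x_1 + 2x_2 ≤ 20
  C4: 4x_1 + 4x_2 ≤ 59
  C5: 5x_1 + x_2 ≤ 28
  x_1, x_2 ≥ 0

(0, 0), (5.6, 0), (4, 8), (0, 10)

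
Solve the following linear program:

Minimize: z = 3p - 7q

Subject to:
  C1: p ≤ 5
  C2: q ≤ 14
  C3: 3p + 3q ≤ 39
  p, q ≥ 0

Evaluate the objective at each vertex of the feasible region:
  z(0, 0) = 0
  z(5, 0) = 15
  z(5, 8) = -41
  z(0, 13) = -91  ←
The minimum is at p = 0, q = 13.

p = 0, q = 13, z = -91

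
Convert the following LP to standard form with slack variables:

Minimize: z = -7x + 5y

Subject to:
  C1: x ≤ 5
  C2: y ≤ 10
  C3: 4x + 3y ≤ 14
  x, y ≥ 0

min z = -7x + 5y

s.t.
  x + s1 = 5
  y + s2 = 10
  4x + 3y + s3 = 14
  x, y, s1, s2, s3 ≥ 0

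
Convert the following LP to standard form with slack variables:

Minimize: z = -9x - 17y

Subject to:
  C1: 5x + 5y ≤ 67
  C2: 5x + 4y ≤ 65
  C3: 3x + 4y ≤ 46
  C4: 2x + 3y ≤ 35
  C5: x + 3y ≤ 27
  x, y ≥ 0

min z = -9x - 17y

s.t.
  5x + 5y + s1 = 67
  5x + 4y + s2 = 65
  3x + 4y + s3 = 46
  2x + 3y + s4 = 35
  x + 3y + s5 = 27
  x, y, s1, s2, s3, s4, s5 ≥ 0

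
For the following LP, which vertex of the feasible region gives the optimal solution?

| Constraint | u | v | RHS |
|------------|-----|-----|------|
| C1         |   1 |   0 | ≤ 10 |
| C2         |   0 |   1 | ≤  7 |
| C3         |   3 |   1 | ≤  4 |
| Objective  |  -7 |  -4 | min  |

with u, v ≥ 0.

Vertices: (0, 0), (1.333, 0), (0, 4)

Evaluate the objective at each vertex of the feasible region:
  z(0, 0) = 0
  z(1.333, 0) = -9.333
  z(0, 4) = -16  ←
The minimum is at u = 0, v = 4.

(0, 4)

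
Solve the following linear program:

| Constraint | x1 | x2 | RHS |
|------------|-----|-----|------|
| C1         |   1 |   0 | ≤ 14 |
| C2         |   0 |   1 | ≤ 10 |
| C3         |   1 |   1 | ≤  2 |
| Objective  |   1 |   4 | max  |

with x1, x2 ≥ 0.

Evaluate the objective at each vertex of the feasible region:
  z(0, 0) = 0
  z(2, 0) = 2
  z(0, 2) = 8  ←
The maximum is at x1 = 0, x2 = 2.

x1 = 0, x2 = 2, z = 8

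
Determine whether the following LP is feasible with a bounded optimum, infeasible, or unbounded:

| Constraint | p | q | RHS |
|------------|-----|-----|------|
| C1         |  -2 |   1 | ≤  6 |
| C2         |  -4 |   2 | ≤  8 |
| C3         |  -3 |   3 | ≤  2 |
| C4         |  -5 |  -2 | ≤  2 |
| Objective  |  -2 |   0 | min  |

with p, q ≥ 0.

Unbounded (objective can decrease without bound)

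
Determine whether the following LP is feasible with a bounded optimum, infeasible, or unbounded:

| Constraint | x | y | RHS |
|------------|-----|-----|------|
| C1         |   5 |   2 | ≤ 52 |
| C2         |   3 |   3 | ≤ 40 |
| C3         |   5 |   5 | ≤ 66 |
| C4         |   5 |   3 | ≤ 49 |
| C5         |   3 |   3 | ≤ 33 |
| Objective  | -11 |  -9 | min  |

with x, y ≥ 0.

Feasible with a bounded optimal solution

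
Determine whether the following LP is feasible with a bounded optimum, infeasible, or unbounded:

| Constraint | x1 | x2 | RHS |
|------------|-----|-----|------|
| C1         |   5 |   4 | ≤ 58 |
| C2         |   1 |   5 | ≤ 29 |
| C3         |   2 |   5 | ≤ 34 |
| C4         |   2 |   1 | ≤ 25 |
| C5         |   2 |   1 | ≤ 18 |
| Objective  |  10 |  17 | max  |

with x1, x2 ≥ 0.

Feasible with a bounded optimal solution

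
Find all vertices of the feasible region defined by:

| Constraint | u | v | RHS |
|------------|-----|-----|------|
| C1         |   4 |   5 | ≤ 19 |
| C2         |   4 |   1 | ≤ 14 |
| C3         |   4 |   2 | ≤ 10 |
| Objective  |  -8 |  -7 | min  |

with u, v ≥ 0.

(0, 0), (2.5, 0), (1, 3), (0, 3.8)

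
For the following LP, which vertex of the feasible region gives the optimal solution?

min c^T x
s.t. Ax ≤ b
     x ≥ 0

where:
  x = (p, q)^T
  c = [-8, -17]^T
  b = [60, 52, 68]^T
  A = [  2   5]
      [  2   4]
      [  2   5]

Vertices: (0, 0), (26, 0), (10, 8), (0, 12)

Evaluate the objective at each vertex of the feasible region:
  z(0, 0) = 0
  z(26, 0) = -208
  z(10, 8) = -216  ←
  z(0, 12) = -204
The minimum is at p = 10, q = 8.

(10, 8)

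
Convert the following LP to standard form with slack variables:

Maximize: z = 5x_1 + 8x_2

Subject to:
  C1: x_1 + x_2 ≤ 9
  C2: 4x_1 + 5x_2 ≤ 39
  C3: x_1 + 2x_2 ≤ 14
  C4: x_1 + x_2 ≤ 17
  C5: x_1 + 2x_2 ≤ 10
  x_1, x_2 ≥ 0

max z = 5x_1 + 8x_2

s.t.
  x_1 + x_2 + s1 = 9
  4x_1 + 5x_2 + s2 = 39
  x_1 + 2x_2 + s3 = 14
  x_1 + x_2 + s4 = 17
  x_1 + 2x_2 + s5 = 10
  x_1, x_2, s1, s2, s3, s4, s5 ≥ 0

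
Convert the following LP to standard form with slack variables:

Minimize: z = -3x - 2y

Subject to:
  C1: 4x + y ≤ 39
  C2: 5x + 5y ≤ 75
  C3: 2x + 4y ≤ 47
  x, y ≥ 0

min z = -3x - 2y

s.t.
  4x + y + s1 = 39
  5x + 5y + s2 = 75
  2x + 4y + s3 = 47
  x, y, s1, s2, s3 ≥ 0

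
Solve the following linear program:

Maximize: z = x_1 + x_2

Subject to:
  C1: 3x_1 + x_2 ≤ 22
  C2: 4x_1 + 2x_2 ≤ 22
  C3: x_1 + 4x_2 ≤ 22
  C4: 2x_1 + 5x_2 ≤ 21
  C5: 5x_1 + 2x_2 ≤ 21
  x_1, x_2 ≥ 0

Evaluate the objective at each vertex of the feasible region:
  z(0, 0) = 0
  z(4.2, 0) = 4.2
  z(3, 3) = 6  ←
  z(0, 4.2) = 4.2
The maximum is at x_1 = 3, x_2 = 3.

x_1 = 3, x_2 = 3, z = 6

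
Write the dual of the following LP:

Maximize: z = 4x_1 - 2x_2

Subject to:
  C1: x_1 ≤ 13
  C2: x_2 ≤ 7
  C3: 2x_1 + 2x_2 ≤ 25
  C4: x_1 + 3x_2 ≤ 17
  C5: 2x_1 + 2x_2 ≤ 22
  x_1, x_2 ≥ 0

Primal max cᵀx s.t. Ax ≤ b, x ≥ 0  →  Dual min bᵀy s.t. Aᵀy ≥ c, y ≥ 0.

Minimize: z = 13y1 + 7y2 + 25y3 + 17y4 + 22y5

Subject to:
  y1 + 2y3 + y4 + 2y5 ≥ 4
  y2 + 2y3 + 3y4 + 2y5 ≥ -2
  y1, y2, y3, y4, y5 ≥ 0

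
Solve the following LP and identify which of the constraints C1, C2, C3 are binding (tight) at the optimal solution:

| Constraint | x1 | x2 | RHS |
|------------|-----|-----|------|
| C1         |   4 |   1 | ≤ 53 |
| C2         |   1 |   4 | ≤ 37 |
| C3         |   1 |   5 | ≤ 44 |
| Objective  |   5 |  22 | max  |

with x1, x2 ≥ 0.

At x1 = 9, x2 = 7, compute slack b - a·x for each constraint:
  C1: 53 − 43 = 10  (slack)
  C2: 37 − 37 = 0  (binding)
  C3: 44 − 44 = 0  (binding)

Optimal: x1 = 9, x2 = 7
Binding: C2, C3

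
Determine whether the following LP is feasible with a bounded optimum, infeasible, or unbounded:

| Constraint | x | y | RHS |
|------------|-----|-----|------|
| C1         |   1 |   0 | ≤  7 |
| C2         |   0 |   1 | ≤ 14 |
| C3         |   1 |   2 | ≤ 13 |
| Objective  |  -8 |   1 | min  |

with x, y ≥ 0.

Feasible with a bounded optimal solution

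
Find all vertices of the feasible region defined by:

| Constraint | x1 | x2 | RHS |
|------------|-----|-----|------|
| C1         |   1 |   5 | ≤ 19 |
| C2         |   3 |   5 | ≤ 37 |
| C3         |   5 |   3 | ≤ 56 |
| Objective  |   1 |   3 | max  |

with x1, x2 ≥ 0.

(0, 0), (11.2, 0), (10.56, 1.062), (9, 2), (0, 3.8)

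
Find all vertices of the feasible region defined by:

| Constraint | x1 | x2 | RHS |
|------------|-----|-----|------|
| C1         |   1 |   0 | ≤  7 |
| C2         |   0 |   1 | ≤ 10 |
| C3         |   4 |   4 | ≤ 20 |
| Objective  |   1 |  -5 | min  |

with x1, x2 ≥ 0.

(0, 0), (5, 0), (0, 5)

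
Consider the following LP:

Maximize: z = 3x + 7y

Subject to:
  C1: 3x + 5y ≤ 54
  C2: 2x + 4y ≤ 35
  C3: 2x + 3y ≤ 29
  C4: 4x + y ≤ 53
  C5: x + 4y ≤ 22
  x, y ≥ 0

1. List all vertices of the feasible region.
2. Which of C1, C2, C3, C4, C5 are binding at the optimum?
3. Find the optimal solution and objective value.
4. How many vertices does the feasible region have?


1. (0, 0), (13.25, 0), (13, 1), (10, 3), (0, 5.5)
2. C3, C5
3. x = 10, y = 3, z = 51
4. 5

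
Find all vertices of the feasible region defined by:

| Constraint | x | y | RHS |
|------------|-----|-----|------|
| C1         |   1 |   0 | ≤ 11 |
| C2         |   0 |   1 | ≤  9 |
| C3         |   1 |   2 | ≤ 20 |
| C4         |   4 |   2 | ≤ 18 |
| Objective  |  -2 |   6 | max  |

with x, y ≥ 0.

(0, 0), (4.5, 0), (0, 9)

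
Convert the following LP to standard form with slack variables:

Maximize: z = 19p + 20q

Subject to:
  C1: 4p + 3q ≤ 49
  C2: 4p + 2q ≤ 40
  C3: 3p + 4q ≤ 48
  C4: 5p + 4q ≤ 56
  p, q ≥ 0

max z = 19p + 20q

s.t.
  4p + 3q + s1 = 49
  4p + 2q + s2 = 40
  3p + 4q + s3 = 48
  5p + 4q + s4 = 56
  p, q, s1, s2, s3, s4 ≥ 0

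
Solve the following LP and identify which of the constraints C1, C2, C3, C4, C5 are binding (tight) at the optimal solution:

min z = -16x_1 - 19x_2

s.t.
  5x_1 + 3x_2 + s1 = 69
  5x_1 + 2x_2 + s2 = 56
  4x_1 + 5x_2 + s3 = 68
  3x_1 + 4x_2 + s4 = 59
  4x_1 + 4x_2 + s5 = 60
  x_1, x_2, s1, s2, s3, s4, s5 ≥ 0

At x_1 = 7, x_2 = 8, compute slack b - a·x for each constraint:
  C1: 69 − 59 = 10  (slack)
  C2: 56 − 51 = 5  (slack)
  C3: 68 − 68 = 0  (binding)
  C4: 59 − 53 = 6  (slack)
  C5: 60 − 60 = 0  (binding)

Optimal: x_1 = 7, x_2 = 8
Binding: C3, C5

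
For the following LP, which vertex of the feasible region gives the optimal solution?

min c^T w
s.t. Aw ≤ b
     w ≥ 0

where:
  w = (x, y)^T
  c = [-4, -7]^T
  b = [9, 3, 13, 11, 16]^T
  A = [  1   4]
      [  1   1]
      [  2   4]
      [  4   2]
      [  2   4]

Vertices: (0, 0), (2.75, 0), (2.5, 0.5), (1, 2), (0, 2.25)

Evaluate the objective at each vertex of the feasible region:
  z(0, 0) = 0
  z(2.75, 0) = -11
  z(2.5, 0.5) = -13.5
  z(1, 2) = -18  ←
  z(0, 2.25) = -15.75
The minimum is at x = 1, y = 2.

(1, 2)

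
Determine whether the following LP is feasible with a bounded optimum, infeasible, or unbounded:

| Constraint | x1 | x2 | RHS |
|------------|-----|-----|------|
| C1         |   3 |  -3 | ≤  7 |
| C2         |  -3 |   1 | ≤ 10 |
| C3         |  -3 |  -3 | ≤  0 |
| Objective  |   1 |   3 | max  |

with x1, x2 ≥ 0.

Unbounded (objective can increase without bound)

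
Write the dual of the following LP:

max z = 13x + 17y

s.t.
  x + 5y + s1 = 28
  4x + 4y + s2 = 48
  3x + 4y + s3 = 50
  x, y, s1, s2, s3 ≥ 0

Primal max cᵀx s.t. Ax ≤ b, x ≥ 0  →  Dual min bᵀy s.t. Aᵀy ≥ c, y ≥ 0.

Minimize: z = 28y1 + 48y2 + 50y3

Subject to:
  y1 + 4y2 + 3y3 ≥ 13
  5y1 + 4y2 + 4y3 ≥ 17
  y1, y2, y3 ≥ 0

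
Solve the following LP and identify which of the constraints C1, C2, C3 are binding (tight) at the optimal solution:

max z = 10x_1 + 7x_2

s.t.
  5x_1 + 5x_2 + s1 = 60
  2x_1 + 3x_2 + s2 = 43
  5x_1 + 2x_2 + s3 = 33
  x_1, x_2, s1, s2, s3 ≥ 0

At x_1 = 3, x_2 = 9, compute slack b - a·x for each constraint:
  C1: 60 − 60 = 0  (binding)
  C2: 43 − 33 = 10  (slack)
  C3: 33 − 33 = 0  (binding)

Optimal: x_1 = 3, x_2 = 9
Binding: C1, C3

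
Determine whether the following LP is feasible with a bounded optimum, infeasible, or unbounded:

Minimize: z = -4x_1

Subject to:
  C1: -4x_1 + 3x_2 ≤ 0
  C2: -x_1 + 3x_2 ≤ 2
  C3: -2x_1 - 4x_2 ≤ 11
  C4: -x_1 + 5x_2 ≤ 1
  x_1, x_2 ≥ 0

Unbounded (objective can decrease without bound)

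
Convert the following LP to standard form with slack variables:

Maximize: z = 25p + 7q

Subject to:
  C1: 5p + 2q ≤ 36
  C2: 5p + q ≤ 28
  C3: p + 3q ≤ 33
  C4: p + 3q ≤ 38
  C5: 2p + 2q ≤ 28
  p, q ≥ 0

max z = 25p + 7q

s.t.
  5p + 2q + s1 = 36
  5p + q + s2 = 28
  p + 3q + s3 = 33
  p + 3q + s4 = 38
  2p + 2q + s5 = 28
  p, q, s1, s2, s3, s4, s5 ≥ 0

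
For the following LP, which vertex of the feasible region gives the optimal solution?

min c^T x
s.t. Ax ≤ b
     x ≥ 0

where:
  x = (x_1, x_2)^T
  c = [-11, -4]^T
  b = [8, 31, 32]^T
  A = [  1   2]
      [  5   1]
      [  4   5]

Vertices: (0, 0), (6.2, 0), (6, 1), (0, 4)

Evaluate the objective at each vertex of the feasible region:
  z(0, 0) = 0
  z(6.2, 0) = -68.2
  z(6, 1) = -70  ←
  z(0, 4) = -16
The minimum is at x_1 = 6, x_2 = 1.

(6, 1)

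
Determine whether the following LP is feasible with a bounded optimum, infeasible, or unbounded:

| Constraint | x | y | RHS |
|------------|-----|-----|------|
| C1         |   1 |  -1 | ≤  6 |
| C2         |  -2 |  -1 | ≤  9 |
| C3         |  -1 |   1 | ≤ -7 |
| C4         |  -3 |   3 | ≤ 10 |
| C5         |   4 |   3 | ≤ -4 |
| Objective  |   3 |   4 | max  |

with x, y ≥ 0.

Infeasible (no feasible solution exists)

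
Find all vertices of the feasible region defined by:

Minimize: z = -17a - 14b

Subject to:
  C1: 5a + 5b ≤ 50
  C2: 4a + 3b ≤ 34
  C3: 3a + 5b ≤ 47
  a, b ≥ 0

(0, 0), (8.5, 0), (4, 6), (1.5, 8.5), (0, 9.4)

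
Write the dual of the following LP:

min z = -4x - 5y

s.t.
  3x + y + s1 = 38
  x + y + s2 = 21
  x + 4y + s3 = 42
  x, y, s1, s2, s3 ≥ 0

Primal min cᵀx s.t. Ax ≤ b, x ≥ 0  →  Dual max −bᵀy s.t. Aᵀy ≥ −c, y ≥ 0.

Maximize: z = -38y1 - 21y2 - 42y3

Subject to:
  3y1 + y2 + y3 ≥ 4
  y1 + y2 + 4y3 ≥ 5
  y1, y2, y3 ≥ 0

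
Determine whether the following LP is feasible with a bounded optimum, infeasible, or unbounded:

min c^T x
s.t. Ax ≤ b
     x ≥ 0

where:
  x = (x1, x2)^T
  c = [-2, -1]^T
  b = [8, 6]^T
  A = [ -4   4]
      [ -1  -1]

Unbounded (objective can decrease without bound)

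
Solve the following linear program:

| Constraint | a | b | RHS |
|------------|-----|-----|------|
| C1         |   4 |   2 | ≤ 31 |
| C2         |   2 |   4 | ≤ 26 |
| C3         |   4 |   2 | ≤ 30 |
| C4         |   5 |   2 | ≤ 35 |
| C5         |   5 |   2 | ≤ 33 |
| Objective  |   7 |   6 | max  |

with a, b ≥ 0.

Evaluate the objective at each vertex of the feasible region:
  z(0, 0) = 0
  z(6.6, 0) = 46.2
  z(5, 4) = 59  ←
  z(0, 6.5) = 39
The maximum is at a = 5, b = 4.

a = 5, b = 4, z = 59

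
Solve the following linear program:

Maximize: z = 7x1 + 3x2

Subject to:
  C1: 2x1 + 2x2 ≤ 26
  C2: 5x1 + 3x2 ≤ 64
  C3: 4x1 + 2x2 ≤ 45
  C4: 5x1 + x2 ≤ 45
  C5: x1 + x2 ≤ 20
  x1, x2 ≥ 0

Evaluate the objective at each vertex of the feasible region:
  z(0, 0) = 0
  z(9, 0) = 63
  z(8, 5) = 71  ←
  z(0, 13) = 39
The maximum is at x1 = 8, x2 = 5.

x1 = 8, x2 = 5, z = 71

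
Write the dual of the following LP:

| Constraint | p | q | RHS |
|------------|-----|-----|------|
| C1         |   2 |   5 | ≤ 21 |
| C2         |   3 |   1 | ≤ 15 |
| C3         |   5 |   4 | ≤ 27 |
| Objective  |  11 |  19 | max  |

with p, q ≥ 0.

Primal max cᵀx s.t. Ax ≤ b, x ≥ 0  →  Dual min bᵀy s.t. Aᵀy ≥ c, y ≥ 0.

Minimize: z = 21y1 + 15y2 + 27y3

Subject to:
  2y1 + 3y2 + 5y3 ≥ 11
  5y1 + y2 + 4y3 ≥ 19
  y1, y2, y3 ≥ 0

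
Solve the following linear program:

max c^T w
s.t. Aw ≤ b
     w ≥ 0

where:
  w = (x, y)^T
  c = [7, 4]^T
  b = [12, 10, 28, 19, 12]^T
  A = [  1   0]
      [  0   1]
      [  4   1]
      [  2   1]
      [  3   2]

Evaluate the objective at each vertex of the feasible region:
  z(0, 0) = 0
  z(4, 0) = 28  ←
  z(0, 6) = 24
The maximum is at x = 4, y = 0.

x = 4, y = 0, z = 28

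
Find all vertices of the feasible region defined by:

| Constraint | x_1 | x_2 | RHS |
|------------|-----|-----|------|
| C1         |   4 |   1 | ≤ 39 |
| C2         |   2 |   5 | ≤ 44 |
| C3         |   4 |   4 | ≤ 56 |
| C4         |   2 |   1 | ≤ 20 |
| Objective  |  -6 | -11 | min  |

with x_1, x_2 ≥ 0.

(0, 0), (9.75, 0), (9.5, 1), (7, 6), (0, 8.8)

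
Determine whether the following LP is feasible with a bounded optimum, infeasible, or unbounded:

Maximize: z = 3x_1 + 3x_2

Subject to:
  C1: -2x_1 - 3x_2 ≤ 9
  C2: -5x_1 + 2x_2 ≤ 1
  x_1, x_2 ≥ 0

Unbounded (objective can increase without bound)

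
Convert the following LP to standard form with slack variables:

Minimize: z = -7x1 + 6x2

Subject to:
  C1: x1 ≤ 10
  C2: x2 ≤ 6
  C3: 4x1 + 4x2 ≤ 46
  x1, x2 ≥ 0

min z = -7x1 + 6x2

s.t.
  x1 + s1 = 10
  x2 + s2 = 6
  4x1 + 4x2 + s3 = 46
  x1, x2, s1, s2, s3 ≥ 0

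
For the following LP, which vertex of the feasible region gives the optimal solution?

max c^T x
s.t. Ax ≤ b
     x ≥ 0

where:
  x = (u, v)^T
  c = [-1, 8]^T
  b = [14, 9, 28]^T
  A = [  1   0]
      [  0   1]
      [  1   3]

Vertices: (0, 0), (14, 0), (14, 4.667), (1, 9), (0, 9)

Evaluate the objective at each vertex of the feasible region:
  z(0, 0) = 0
  z(14, 0) = -14
  z(14, 4.667) = 23.33
  z(1, 9) = 71
  z(0, 9) = 72  ←
The maximum is at u = 0, v = 9.

(0, 9)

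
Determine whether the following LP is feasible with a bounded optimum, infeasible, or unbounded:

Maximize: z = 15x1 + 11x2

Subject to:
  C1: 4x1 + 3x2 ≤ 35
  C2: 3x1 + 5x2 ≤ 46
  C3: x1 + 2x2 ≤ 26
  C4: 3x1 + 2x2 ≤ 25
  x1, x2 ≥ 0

Feasible with a bounded optimal solution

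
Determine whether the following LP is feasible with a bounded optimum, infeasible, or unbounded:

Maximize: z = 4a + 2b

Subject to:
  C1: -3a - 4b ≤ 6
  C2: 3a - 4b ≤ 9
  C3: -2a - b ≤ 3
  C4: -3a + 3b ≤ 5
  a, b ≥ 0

Unbounded (objective can increase without bound)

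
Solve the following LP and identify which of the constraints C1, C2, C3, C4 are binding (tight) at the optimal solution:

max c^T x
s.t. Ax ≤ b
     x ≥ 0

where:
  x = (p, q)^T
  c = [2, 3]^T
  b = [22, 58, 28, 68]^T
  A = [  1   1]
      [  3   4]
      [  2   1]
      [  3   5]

At p = 6, q = 10, compute slack b - a·x for each constraint:
  C1: 22 − 16 = 6  (slack)
  C2: 58 − 58 = 0  (binding)
  C3: 28 − 22 = 6  (slack)
  C4: 68 − 68 = 0  (binding)

Optimal: p = 6, q = 10
Binding: C2, C4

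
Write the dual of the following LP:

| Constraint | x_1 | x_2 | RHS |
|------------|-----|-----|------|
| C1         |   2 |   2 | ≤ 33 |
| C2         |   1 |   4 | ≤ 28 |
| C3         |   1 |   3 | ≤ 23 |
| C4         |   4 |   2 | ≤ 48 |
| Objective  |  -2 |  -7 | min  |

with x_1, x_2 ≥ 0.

Primal min cᵀx s.t. Ax ≤ b, x ≥ 0  →  Dual max −bᵀy s.t. Aᵀy ≥ −c, y ≥ 0.

Maximize: z = -33y1 - 28y2 - 23y3 - 48y4

Subject to:
  2y1 + y2 + y3 + 4y4 ≥ 2
  2y1 + 4y2 + 3y3 + 2y4 ≥ 7
  y1, y2, y3, y4 ≥ 0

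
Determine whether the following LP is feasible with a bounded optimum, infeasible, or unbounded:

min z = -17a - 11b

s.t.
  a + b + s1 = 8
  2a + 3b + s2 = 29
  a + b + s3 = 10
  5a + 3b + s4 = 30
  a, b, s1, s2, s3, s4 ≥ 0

Feasible with a bounded optimal solution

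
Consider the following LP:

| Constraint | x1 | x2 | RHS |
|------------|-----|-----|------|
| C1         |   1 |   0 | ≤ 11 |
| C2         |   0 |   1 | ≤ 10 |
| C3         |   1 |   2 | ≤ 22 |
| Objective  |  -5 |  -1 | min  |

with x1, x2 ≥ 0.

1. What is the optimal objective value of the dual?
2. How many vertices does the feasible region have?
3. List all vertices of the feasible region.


1. -60.5
2. 5
3. (0, 0), (11, 0), (11, 5.5), (2, 10), (0, 10)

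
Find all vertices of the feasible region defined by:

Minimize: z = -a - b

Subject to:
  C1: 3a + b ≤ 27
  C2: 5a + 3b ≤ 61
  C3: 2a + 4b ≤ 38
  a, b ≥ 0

(0, 0), (9, 0), (7, 6), (0, 9.5)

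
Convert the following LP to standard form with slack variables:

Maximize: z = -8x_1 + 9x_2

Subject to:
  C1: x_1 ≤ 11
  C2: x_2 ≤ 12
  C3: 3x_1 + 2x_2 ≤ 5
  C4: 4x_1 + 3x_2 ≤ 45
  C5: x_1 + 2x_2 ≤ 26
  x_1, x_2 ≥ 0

max z = -8x_1 + 9x_2

s.t.
  x_1 + s1 = 11
  x_2 + s2 = 12
  3x_1 + 2x_2 + s3 = 5
  4x_1 + 3x_2 + s4 = 45
  x_1 + 2x_2 + s5 = 26
  x_1, x_2, s1, s2, s3, s4, s5 ≥ 0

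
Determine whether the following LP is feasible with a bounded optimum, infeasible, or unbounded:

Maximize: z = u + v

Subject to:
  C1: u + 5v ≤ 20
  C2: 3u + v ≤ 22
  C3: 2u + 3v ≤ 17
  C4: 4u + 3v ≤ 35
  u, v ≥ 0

Feasible with a bounded optimal solution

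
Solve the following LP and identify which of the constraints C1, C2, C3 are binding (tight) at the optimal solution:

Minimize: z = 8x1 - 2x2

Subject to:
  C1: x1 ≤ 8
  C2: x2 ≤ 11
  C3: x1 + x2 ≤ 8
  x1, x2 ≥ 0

At x1 = 0, x2 = 8, compute slack b - a·x for each constraint:
  C1: 8 − 0 = 8  (slack)
  C2: 11 − 8 = 3  (slack)
  C3: 8 − 8 = 0  (binding)

Optimal: x1 = 0, x2 = 8
Binding: C3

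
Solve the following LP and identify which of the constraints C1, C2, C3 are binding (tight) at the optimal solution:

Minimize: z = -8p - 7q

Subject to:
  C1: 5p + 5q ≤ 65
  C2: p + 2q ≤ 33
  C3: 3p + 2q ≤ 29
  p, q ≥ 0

At p = 3, q = 10, compute slack b - a·x for each constraint:
  C1: 65 − 65 = 0  (binding)
  C2: 33 − 23 = 10  (slack)
  C3: 29 − 29 = 0  (binding)

Optimal: p = 3, q = 10
Binding: C1, C3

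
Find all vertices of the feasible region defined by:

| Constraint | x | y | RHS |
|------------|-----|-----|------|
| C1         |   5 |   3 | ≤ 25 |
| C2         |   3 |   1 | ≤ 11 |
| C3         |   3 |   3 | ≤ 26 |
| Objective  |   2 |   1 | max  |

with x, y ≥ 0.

(0, 0), (3.667, 0), (2, 5), (0, 8.333)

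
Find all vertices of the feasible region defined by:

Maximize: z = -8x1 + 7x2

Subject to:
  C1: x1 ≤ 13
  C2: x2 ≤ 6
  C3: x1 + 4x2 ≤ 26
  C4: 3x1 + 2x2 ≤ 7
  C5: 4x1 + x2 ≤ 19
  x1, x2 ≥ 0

(0, 0), (2.333, 0), (0, 3.5)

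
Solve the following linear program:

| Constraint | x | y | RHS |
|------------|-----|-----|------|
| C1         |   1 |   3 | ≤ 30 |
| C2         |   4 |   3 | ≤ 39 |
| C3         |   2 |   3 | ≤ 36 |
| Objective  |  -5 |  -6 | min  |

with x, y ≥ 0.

Evaluate the objective at each vertex of the feasible region:
  z(0, 0) = 0
  z(9.75, 0) = -48.75
  z(3, 9) = -69  ←
  z(0, 10) = -60
The minimum is at x = 3, y = 9.

x = 3, y = 9, z = -69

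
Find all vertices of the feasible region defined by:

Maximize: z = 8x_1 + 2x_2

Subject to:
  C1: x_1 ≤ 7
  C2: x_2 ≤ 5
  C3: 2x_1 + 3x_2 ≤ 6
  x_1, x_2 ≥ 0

(0, 0), (3, 0), (0, 2)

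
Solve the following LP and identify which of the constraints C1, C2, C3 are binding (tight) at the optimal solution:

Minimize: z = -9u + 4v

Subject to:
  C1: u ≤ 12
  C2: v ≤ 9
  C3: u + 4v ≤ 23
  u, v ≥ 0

At u = 12, v = 0, compute slack b - a·x for each constraint:
  C1: 12 − 12 = 0  (binding)
  C2: 9 − 0 = 9  (slack)
  C3: 23 − 12 = 11  (slack)

Optimal: u = 12, v = 0
Binding: C1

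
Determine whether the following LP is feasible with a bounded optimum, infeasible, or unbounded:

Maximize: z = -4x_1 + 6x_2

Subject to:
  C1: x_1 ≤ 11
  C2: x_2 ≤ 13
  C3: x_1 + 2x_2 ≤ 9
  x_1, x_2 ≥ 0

Feasible with a bounded optimal solution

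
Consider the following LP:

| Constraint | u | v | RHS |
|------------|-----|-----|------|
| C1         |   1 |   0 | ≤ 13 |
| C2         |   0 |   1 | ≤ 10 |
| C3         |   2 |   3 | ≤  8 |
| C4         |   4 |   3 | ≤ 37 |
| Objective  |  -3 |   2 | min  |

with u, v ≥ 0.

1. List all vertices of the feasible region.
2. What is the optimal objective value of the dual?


1. (0, 0), (4, 0), (0, 2.667)
2. -12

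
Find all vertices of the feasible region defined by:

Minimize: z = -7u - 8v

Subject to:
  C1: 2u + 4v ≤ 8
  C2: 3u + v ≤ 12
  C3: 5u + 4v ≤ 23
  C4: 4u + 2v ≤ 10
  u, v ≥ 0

(0, 0), (2.5, 0), (2, 1), (0, 2)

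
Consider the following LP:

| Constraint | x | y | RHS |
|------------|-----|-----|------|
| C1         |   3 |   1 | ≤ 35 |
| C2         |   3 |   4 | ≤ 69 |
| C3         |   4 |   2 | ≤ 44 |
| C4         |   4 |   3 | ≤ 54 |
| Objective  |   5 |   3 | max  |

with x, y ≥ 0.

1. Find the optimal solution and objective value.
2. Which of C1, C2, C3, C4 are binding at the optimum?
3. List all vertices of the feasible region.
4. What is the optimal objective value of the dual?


1. x = 6, y = 10, z = 60
2. C3, C4
3. (0, 0), (11, 0), (6, 10), (1.286, 16.29), (0, 17.25)
4. 60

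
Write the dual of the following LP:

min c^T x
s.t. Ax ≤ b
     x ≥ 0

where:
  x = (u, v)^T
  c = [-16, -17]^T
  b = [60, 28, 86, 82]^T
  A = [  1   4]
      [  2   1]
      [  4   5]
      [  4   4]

Primal min cᵀx s.t. Ax ≤ b, x ≥ 0  →  Dual max −bᵀy s.t. Aᵀy ≥ −c, y ≥ 0.

Maximize: z = -60y1 - 28y2 - 86y3 - 82y4

Subject to:
  y1 + 2y2 + 4y3 + 4y4 ≥ 16
  4y1 + y2 + 5y3 + 4y4 ≥ 17
  y1, y2, y3, y4 ≥ 0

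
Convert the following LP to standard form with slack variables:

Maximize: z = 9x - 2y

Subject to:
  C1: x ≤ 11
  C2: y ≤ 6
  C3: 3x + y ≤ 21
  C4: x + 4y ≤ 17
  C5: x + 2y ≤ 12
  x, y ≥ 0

max z = 9x - 2y

s.t.
  x + s1 = 11
  y + s2 = 6
  3x + y + s3 = 21
  x + 4y + s4 = 17
  x + 2y + s5 = 12
  x, y, s1, s2, s3, s4, s5 ≥ 0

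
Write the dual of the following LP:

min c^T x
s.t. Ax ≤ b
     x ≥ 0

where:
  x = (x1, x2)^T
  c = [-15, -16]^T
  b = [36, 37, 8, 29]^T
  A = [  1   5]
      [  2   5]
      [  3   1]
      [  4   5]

Primal min cᵀx s.t. Ax ≤ b, x ≥ 0  →  Dual max −bᵀy s.t. Aᵀy ≥ −c, y ≥ 0.

Maximize: z = -36y1 - 37y2 - 8y3 - 29y4

Subject to:
  y1 + 2y2 + 3y3 + 4y4 ≥ 15
  5y1 + 5y2 + y3 + 5y4 ≥ 16
  y1, y2, y3, y4 ≥ 0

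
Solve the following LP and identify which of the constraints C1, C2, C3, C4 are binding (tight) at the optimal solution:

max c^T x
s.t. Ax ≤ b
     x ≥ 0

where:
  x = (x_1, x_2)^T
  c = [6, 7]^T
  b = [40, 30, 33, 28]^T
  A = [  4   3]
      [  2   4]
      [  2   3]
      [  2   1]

At x_1 = 7, x_2 = 4, compute slack b - a·x for each constraint:
  C1: 40 − 40 = 0  (binding)
  C2: 30 − 30 = 0  (binding)
  C3: 33 − 26 = 7  (slack)
  C4: 28 − 18 = 10  (slack)

Optimal: x_1 = 7, x_2 = 4
Binding: C1, C2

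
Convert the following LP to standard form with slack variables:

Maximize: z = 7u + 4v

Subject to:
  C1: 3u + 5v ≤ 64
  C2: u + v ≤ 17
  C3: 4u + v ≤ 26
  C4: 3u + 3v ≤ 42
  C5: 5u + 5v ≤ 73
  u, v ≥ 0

max z = 7u + 4v

s.t.
  3u + 5v + s1 = 64
  u + v + s2 = 17
  4u + v + s3 = 26
  3u + 3v + s4 = 42
  5u + 5v + s5 = 73
  u, v, s1, s2, s3, s4, s5 ≥ 0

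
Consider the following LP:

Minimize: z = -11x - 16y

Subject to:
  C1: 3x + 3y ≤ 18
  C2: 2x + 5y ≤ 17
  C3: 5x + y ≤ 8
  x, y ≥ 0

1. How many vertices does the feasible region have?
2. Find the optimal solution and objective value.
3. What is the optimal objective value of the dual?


1. 4
2. x = 1, y = 3, z = -59
3. -59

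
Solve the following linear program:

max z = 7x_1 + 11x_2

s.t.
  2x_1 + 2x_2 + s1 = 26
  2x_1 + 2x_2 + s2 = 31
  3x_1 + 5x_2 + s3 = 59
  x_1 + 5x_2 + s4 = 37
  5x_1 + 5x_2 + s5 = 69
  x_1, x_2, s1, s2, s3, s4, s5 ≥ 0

Evaluate the objective at each vertex of the feasible region:
  z(0, 0) = 0
  z(13, 0) = 91
  z(7, 6) = 115  ←
  z(0, 7.4) = 81.4
The maximum is at x_1 = 7, x_2 = 6.

x_1 = 7, x_2 = 6, z = 115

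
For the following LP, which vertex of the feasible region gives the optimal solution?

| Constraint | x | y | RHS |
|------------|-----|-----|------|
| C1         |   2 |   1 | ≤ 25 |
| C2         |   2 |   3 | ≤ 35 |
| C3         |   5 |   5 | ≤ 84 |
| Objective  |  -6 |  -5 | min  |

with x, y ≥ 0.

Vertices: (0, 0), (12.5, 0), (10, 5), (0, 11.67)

Evaluate the objective at each vertex of the feasible region:
  z(0, 0) = 0
  z(12.5, 0) = -75
  z(10, 5) = -85  ←
  z(0, 11.67) = -58.33
The minimum is at x = 10, y = 5.

(10, 5)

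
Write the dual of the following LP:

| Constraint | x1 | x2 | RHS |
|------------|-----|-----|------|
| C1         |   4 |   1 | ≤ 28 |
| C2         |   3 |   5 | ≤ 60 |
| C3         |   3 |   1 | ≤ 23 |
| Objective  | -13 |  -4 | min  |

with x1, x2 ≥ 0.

Primal min cᵀx s.t. Ax ≤ b, x ≥ 0  →  Dual max −bᵀy s.t. Aᵀy ≥ −c, y ≥ 0.

Maximize: z = -28y1 - 60y2 - 23y3

Subject to:
  4y1 + 3y2 + 3y3 ≥ 13
  y1 + 5y2 + y3 ≥ 4
  y1, y2, y3 ≥ 0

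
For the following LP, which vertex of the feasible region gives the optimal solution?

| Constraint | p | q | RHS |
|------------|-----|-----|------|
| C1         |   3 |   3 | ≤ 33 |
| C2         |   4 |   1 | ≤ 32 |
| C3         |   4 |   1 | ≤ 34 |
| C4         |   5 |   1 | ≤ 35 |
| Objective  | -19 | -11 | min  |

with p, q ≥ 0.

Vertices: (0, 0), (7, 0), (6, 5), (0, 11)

Evaluate the objective at each vertex of the feasible region:
  z(0, 0) = 0
  z(7, 0) = -133
  z(6, 5) = -169  ←
  z(0, 11) = -121
The minimum is at p = 6, q = 5.

(6, 5)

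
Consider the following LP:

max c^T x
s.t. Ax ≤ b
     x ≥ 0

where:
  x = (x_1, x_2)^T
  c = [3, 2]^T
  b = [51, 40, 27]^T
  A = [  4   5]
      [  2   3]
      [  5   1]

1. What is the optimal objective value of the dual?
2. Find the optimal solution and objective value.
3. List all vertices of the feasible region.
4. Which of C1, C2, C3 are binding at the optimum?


1. 26
2. x_1 = 4, x_2 = 7, z = 26
3. (0, 0), (5.4, 0), (4, 7), (0, 10.2)
4. C1, C3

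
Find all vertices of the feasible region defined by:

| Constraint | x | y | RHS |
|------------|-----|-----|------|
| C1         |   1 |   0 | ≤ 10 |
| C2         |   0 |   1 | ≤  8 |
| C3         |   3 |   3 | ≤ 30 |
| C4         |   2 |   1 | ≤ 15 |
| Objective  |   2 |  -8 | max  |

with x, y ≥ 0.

(0, 0), (7.5, 0), (5, 5), (2, 8), (0, 8)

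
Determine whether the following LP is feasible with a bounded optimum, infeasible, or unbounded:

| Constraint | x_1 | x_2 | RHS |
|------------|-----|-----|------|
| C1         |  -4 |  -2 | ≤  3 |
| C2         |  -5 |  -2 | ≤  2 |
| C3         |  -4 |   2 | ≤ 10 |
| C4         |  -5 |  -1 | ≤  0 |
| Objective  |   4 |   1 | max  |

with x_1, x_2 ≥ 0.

Unbounded (objective can increase without bound)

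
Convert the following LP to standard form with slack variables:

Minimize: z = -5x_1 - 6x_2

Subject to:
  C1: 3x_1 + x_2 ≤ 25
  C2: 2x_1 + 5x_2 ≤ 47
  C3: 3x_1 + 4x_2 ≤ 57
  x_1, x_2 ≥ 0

min z = -5x_1 - 6x_2

s.t.
  3x_1 + x_2 + s1 = 25
  2x_1 + 5x_2 + s2 = 47
  3x_1 + 4x_2 + s3 = 57
  x_1, x_2, s1, s2, s3 ≥ 0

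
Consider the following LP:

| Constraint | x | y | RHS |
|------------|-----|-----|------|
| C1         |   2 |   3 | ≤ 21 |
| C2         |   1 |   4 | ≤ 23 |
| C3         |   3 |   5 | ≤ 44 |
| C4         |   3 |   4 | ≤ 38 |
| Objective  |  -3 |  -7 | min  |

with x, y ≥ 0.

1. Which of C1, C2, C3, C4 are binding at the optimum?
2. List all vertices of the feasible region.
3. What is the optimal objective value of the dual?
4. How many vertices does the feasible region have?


1. C1, C2
2. (0, 0), (10.5, 0), (3, 5), (0, 5.75)
3. -44
4. 4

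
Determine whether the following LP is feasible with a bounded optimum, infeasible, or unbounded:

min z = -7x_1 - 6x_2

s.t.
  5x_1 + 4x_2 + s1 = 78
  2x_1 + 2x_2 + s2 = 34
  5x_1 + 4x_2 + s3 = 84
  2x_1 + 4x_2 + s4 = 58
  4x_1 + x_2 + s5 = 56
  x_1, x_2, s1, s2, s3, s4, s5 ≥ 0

Feasible with a bounded optimal solution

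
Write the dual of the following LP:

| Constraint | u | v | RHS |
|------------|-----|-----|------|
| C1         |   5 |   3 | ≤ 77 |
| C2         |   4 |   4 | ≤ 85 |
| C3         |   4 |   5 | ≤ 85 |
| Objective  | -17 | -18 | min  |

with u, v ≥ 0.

Primal min cᵀx s.t. Ax ≤ b, x ≥ 0  →  Dual max −bᵀy s.t. Aᵀy ≥ −c, y ≥ 0.

Maximize: z = -77y1 - 85y2 - 85y3

Subject to:
  5y1 + 4y2 + 4y3 ≥ 17
  3y1 + 4y2 + 5y3 ≥ 18
  y1, y2, y3 ≥ 0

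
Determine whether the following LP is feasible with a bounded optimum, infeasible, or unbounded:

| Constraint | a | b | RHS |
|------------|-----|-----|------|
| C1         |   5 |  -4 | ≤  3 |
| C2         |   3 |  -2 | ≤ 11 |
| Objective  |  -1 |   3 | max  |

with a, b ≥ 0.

Unbounded (objective can increase without bound)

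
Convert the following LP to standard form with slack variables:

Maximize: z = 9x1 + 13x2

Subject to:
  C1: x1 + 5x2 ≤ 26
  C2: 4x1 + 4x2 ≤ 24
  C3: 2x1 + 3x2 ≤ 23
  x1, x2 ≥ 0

max z = 9x1 + 13x2

s.t.
  x1 + 5x2 + s1 = 26
  4x1 + 4x2 + s2 = 24
  2x1 + 3x2 + s3 = 23
  x1, x2, s1, s2, s3 ≥ 0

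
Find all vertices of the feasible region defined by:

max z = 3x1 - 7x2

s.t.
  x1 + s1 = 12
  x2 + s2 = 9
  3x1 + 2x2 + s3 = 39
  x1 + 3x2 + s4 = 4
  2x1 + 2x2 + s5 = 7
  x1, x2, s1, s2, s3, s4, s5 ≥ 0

(0, 0), (3.5, 0), (3.25, 0.25), (0, 1.333)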